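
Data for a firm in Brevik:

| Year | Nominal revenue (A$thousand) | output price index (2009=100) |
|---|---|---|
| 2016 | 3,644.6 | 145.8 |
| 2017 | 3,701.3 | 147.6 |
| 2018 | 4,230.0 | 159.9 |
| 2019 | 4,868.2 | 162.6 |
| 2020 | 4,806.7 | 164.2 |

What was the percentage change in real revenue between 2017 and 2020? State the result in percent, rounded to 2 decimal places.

16.74%

Real revenue 2017 = 3701.3/1.476 = 2507.66.
Real revenue 2020 = 4806.7/1.642 = 2927.34.
Change = 2927.34/2507.66 − 1 = 0.1674.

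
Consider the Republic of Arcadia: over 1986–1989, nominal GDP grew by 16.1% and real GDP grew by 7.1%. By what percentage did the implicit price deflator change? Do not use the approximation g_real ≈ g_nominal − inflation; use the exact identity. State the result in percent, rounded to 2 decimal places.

(1 + g_nom) = (1 + g_real)(1 + π), so π = 1.1610 / 1.0710 − 1 = 0.08403.

8.40%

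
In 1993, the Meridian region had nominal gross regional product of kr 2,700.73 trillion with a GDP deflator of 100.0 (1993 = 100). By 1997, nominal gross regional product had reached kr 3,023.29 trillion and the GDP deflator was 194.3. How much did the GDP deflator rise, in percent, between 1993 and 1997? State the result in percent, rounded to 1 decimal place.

Price-level change = 194.3 / 100.0 − 1 = 0.9430.

94.3%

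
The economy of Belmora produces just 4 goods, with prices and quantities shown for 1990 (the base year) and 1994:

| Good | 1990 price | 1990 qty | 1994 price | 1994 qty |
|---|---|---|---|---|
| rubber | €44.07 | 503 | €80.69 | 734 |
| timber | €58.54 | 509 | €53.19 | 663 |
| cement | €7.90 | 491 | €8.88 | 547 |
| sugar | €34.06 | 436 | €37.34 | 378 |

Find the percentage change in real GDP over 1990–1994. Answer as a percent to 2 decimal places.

Real GDP 1990 = Nominal GDP 1990 = 44.07·503 + 58.54·509 + 7.90·491 + 34.06·436 = 70693.13.
Real GDP 1994 (at 1990 prices) = 44.07·734 + 58.54·663 + 7.90·547 + 34.06·378 = 88355.38.
Real growth = 88355.38/70693.13 − 1 = 0.2498.

24.98%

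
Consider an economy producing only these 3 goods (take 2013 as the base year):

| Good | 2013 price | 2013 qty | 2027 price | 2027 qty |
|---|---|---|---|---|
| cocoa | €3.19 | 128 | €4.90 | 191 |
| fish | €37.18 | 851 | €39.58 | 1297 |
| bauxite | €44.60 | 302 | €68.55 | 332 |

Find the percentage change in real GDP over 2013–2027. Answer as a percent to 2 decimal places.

39.81%

Real GDP 2013 = Nominal GDP 2013 = 3.19·128 + 37.18·851 + 44.60·302 = 45517.70.
Real GDP 2027 (at 2013 prices) = 3.19·191 + 37.18·1297 + 44.60·332 = 63638.95.
Real growth = 63638.95/45517.70 − 1 = 0.3981.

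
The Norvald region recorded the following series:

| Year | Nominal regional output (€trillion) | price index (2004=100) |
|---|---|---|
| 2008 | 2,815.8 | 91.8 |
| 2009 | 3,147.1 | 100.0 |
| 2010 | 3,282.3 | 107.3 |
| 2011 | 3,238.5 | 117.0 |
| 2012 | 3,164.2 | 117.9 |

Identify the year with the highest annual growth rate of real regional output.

2009: real = 3147.1/1.000 = 3147.10; growth vs 2008 (3067.32) = 2.60%.
2010: real = 3282.3/1.073 = 3058.99; growth vs 2009 (3147.10) = -2.80%.
2011: real = 3238.5/1.170 = 2767.95; growth vs 2010 (3058.99) = -9.51%.
2012: real = 3164.2/1.179 = 2683.80; growth vs 2011 (2767.95) = -3.04%.

2009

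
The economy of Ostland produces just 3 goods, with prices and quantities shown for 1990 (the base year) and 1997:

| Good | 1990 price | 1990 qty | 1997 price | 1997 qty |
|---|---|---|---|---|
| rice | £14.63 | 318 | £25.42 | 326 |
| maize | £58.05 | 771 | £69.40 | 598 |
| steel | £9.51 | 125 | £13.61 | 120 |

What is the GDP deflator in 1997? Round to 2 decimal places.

Nominal GDP 1997 = 25.42·326 + 69.40·598 + 13.61·120 = 51421.32.
Real GDP 1997 (at 1990 prices) = 14.63·326 + 58.05·598 + 9.51·120 = 40624.48.
Deflator = Nominal/Real × 100 = 51421.32/40624.48 × 100 = 126.577.

126.58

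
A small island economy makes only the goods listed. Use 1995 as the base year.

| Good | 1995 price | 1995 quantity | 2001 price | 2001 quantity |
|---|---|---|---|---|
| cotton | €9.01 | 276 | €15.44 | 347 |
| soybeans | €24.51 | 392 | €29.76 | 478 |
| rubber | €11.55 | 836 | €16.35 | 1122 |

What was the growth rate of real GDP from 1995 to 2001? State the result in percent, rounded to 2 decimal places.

27.82%

Real GDP 1995 = Nominal GDP 1995 = 9.01·276 + 24.51·392 + 11.55·836 = 21750.48.
Real GDP 2001 (at 1995 prices) = 9.01·347 + 24.51·478 + 11.55·1122 = 27801.35.
Real growth = 27801.35/21750.48 − 1 = 0.2782.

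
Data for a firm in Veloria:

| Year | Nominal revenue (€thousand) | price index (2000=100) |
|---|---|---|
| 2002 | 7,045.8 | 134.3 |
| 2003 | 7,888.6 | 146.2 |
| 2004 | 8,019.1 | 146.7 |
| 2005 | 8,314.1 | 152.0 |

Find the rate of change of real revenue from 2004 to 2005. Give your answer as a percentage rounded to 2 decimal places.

Real revenue 2004 = 8019.1/1.467 = 5466.33.
Real revenue 2005 = 8314.1/1.520 = 5469.80.
Change = 5469.80/5466.33 − 1 = 0.0006.

0.06%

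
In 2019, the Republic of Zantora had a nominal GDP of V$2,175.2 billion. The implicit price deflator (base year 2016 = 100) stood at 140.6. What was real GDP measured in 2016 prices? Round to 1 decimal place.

Real GDP = Nominal / (implicit price deflator/100) = 2175.2 / 1.406 = 1547.08.

V$1,547.1 billion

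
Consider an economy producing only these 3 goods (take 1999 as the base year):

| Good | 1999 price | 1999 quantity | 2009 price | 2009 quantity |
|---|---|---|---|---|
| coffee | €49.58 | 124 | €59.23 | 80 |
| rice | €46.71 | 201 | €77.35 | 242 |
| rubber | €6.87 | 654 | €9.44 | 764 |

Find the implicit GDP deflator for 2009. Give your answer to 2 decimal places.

149.47

Nominal GDP 2009 = 59.23·80 + 77.35·242 + 9.44·764 = 30669.26.
Real GDP 2009 (at 1999 prices) = 49.58·80 + 46.71·242 + 6.87·764 = 20518.90.
Deflator = Nominal/Real × 100 = 30669.26/20518.90 × 100 = 149.468.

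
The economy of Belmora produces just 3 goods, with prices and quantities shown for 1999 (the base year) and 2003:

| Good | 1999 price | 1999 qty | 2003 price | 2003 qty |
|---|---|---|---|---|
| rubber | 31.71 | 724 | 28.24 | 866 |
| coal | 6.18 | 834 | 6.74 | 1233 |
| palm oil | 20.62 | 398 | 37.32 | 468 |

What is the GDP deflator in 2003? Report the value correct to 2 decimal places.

Nominal GDP 2003 = 28.24·866 + 6.74·1233 + 37.32·468 = 50232.02.
Real GDP 2003 (at 1999 prices) = 31.71·866 + 6.18·1233 + 20.62·468 = 44730.96.
Deflator = Nominal/Real × 100 = 50232.02/44730.96 × 100 = 112.298.

112.30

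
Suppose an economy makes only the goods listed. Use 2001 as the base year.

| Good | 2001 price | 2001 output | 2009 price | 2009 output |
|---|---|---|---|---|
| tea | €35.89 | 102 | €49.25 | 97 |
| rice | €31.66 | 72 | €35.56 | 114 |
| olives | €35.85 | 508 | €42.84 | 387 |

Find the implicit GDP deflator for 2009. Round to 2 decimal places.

Nominal GDP 2009 = 49.25·97 + 35.56·114 + 42.84·387 = 25410.17.
Real GDP 2009 (at 2001 prices) = 35.89·97 + 31.66·114 + 35.85·387 = 20964.52.
Deflator = Nominal/Real × 100 = 25410.17/20964.52 × 100 = 121.206.

121.21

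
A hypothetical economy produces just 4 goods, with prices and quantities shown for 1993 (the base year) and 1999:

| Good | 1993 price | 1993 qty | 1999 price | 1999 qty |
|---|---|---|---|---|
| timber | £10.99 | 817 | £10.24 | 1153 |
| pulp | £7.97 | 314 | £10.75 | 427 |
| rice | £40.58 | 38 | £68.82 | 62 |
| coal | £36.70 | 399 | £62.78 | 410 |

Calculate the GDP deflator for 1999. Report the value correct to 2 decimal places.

137.95

Nominal GDP 1999 = 10.24·1153 + 10.75·427 + 68.82·62 + 62.78·410 = 46403.61.
Real GDP 1999 (at 1993 prices) = 10.99·1153 + 7.97·427 + 40.58·62 + 36.70·410 = 33637.62.
Deflator = Nominal/Real × 100 = 46403.61/33637.62 × 100 = 137.952.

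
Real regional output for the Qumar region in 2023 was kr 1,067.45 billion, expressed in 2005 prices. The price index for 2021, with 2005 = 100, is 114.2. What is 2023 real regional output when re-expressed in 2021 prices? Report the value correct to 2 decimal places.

Real regional output in 2021 prices = Real regional output in 2005 prices × (P_2021/P_2005) = 1067.45 × 1.142 = 1219.03.

kr 1,219.03 billion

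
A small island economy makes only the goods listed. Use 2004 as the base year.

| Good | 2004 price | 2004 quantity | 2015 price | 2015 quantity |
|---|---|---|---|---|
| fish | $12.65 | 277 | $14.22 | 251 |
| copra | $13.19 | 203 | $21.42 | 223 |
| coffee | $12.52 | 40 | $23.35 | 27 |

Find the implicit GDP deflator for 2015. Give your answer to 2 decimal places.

Nominal GDP 2015 = 14.22·251 + 21.42·223 + 23.35·27 = 8976.33.
Real GDP 2015 (at 2004 prices) = 12.65·251 + 13.19·223 + 12.52·27 = 6454.56.
Deflator = Nominal/Real × 100 = 8976.33/6454.56 × 100 = 139.070.

139.07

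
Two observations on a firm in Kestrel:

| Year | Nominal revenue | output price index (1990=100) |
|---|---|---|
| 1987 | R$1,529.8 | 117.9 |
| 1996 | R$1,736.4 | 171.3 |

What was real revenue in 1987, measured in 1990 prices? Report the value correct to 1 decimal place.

R$1,297.5

Real revenue = Nominal / (output price index/100) = 1529.8 / 1.179 = 1297.54.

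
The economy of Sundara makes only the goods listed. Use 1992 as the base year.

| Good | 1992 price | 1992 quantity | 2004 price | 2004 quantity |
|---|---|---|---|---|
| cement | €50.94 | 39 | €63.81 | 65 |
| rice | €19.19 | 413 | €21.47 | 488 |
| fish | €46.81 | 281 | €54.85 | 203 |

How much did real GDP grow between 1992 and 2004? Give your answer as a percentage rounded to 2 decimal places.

Real GDP 1992 = Nominal GDP 1992 = 50.94·39 + 19.19·413 + 46.81·281 = 23065.74.
Real GDP 2004 (at 1992 prices) = 50.94·65 + 19.19·488 + 46.81·203 = 22178.25.
Real growth = 22178.25/23065.74 − 1 = -0.0385.

-3.85%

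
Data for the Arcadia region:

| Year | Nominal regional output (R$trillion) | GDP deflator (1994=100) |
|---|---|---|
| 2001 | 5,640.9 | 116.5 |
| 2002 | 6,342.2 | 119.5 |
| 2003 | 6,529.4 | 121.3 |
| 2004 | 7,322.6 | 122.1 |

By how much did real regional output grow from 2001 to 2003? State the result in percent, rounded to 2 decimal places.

11.17%

Real regional output 2001 = 5640.9/1.165 = 4841.97.
Real regional output 2003 = 6529.4/1.213 = 5382.85.
Change = 5382.85/4841.97 − 1 = 0.1117.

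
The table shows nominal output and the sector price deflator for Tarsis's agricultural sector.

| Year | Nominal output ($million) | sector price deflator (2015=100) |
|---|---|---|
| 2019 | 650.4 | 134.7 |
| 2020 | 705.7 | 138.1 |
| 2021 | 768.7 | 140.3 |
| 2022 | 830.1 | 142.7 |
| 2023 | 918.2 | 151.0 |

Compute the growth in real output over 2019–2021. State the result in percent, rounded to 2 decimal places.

Real output 2019 = 650.4/1.347 = 482.85.
Real output 2021 = 768.7/1.403 = 547.90.
Change = 547.90/482.85 − 1 = 0.1347.

13.47%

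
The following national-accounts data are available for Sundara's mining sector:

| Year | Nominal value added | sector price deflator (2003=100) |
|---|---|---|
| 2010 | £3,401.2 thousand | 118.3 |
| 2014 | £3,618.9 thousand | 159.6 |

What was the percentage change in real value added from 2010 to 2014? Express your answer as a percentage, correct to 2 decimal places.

Deflate each year: 2010 → 3401.2/1.183 = 2875.06; 2014 → 3618.9/1.596 = 2267.48.
So real value added changed by 2267.48/2875.06 − 1 = -0.2113, i.e. -21.13%.

-21.13%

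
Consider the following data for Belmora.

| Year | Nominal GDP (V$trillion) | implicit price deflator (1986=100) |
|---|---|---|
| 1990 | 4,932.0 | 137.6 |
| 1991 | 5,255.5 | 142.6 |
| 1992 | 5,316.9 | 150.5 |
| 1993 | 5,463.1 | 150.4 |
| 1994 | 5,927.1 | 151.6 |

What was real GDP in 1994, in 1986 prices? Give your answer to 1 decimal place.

V$3,909.7 trillion

Real GDP 1994 = 5927.1 / 1.516 = 3909.70.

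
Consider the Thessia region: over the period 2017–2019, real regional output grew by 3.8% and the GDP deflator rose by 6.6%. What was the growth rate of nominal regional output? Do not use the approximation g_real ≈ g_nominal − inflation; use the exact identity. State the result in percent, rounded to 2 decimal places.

10.65%

(1 + g_nom) = (1 + g_real)(1 + π) = 1.0380 × 1.0660 = 1.10651.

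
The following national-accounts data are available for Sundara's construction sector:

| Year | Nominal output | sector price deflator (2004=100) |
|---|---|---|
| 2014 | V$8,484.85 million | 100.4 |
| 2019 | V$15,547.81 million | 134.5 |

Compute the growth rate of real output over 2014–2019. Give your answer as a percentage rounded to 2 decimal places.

36.78%

Deflate each year: 2014 → 8484.85/1.004 = 8451.05; 2019 → 15547.81/1.345 = 11559.71.
So real output changed by 11559.71/8451.05 − 1 = 0.3678, i.e. 36.78%.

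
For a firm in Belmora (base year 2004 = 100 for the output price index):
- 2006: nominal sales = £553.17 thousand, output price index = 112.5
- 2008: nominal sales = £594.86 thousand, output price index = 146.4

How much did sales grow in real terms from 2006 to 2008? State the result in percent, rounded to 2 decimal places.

-17.36%

Real sales 2006 = 553.17 / 1.125 = 491.71.
Real sales 2008 = 594.86 / 1.464 = 406.33.
Real growth = 406.33 / 491.71 − 1 = -0.1736.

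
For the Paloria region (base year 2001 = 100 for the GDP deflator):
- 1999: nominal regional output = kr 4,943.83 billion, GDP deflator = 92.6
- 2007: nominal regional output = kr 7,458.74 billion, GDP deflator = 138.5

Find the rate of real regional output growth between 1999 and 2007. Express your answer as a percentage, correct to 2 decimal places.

Deflate each year: 1999 → 4943.83/0.926 = 5338.91; 2007 → 7458.74/1.385 = 5385.37.
So real regional output changed by 5385.37/5338.91 − 1 = 0.0087, i.e. 0.87%.

0.87%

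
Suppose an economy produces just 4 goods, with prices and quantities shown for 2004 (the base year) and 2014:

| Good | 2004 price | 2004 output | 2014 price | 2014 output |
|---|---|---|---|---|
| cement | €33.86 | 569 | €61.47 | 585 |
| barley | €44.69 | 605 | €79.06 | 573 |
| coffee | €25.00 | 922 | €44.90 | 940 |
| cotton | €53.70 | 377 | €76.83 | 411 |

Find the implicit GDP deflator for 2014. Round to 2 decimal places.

170.40

Nominal GDP 2014 = 61.47·585 + 79.06·573 + 44.90·940 + 76.83·411 = 155044.46.
Real GDP 2014 (at 2004 prices) = 33.86·585 + 44.69·573 + 25.00·940 + 53.70·411 = 90986.17.
Deflator = Nominal/Real × 100 = 155044.46/90986.17 × 100 = 170.404.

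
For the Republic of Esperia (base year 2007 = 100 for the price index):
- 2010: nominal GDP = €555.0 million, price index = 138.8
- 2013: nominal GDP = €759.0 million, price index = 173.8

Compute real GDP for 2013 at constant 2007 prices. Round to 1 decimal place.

Real GDP = Nominal / (price index/100) = 759.0 / 1.738 = 436.71.

€436.7 million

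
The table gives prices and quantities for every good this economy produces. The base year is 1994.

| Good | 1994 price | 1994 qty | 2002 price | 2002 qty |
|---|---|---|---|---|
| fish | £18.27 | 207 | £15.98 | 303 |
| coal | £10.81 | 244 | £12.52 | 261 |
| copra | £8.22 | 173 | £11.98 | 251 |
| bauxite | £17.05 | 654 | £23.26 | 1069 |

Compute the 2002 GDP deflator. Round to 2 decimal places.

125.60

Nominal GDP 2002 = 15.98·303 + 12.52·261 + 11.98·251 + 23.26·1069 = 35981.58.
Real GDP 2002 (at 1994 prices) = 18.27·303 + 10.81·261 + 8.22·251 + 17.05·1069 = 28646.89.
Deflator = Nominal/Real × 100 = 35981.58/28646.89 × 100 = 125.604.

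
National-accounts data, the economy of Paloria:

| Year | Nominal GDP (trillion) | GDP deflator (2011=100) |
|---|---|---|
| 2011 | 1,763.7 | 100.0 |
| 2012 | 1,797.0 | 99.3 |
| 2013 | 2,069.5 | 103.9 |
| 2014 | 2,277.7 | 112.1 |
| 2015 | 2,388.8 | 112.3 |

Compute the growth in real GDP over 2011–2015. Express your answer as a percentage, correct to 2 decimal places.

20.61%

Real GDP 2011 = 1763.7/1.000 = 1763.70.
Real GDP 2015 = 2388.8/1.123 = 2127.16.
Change = 2127.16/1763.70 − 1 = 0.2061.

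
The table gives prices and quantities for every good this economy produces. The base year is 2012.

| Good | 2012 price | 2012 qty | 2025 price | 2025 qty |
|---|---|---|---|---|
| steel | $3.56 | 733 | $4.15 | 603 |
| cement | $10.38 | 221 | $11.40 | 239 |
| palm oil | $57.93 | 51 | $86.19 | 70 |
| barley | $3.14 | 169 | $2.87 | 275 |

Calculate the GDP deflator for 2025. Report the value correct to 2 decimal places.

126.23

Nominal GDP 2025 = 4.15·603 + 11.40·239 + 86.19·70 + 2.87·275 = 12049.60.
Real GDP 2025 (at 2012 prices) = 3.56·603 + 10.38·239 + 57.93·70 + 3.14·275 = 9546.10.
Deflator = Nominal/Real × 100 = 12049.60/9546.10 × 100 = 126.225.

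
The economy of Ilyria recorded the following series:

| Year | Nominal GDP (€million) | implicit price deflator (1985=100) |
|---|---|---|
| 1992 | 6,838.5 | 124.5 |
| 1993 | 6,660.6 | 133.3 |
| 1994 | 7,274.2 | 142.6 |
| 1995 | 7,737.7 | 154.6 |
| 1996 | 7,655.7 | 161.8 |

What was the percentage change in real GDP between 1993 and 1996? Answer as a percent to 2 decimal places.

Real GDP 1993 = 6660.6/1.333 = 4996.70.
Real GDP 1996 = 7655.7/1.618 = 4731.58.
Change = 4731.58/4996.70 − 1 = -0.0531.

-5.31%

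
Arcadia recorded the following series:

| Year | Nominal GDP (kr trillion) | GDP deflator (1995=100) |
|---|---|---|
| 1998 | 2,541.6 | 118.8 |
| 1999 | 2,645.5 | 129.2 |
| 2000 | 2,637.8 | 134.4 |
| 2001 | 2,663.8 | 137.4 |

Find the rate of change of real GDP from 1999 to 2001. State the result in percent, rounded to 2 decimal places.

-5.32%

Real GDP 1999 = 2645.5/1.292 = 2047.60.
Real GDP 2001 = 2663.8/1.374 = 1938.72.
Change = 1938.72/2047.60 − 1 = -0.0532.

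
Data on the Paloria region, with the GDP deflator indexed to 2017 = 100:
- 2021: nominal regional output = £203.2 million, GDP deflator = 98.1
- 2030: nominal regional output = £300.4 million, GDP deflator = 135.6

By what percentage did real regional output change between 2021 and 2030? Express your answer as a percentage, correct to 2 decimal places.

6.95%

Deflate each year: 2021 → 203.2/0.981 = 207.14; 2030 → 300.4/1.356 = 221.53.
So real regional output changed by 221.53/207.14 − 1 = 0.0695, i.e. 6.95%.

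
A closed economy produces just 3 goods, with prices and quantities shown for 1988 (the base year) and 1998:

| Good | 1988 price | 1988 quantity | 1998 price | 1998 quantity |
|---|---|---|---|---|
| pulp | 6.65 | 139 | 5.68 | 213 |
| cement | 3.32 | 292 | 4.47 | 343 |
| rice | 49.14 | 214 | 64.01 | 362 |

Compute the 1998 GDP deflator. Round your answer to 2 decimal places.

127.38

Nominal GDP 1998 = 5.68·213 + 4.47·343 + 64.01·362 = 25914.67.
Real GDP 1998 (at 1988 prices) = 6.65·213 + 3.32·343 + 49.14·362 = 20343.89.
Deflator = Nominal/Real × 100 = 25914.67/20343.89 × 100 = 127.383.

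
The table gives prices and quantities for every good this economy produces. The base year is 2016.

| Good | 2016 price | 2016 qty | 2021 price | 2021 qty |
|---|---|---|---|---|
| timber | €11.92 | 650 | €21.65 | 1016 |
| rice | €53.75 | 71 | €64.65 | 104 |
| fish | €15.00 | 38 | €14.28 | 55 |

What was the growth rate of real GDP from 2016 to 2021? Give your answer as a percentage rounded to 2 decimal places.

52.67%

Real GDP 2016 = Nominal GDP 2016 = 11.92·650 + 53.75·71 + 15.00·38 = 12134.25.
Real GDP 2021 (at 2016 prices) = 11.92·1016 + 53.75·104 + 15.00·55 = 18525.72.
Real growth = 18525.72/12134.25 − 1 = 0.5267.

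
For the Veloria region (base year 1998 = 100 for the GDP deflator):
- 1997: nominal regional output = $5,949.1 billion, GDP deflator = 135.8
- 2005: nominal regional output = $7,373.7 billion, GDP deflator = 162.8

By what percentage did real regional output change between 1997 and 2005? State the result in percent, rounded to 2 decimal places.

3.39%

Deflate each year: 1997 → 5949.1/1.358 = 4380.78; 2005 → 7373.7/1.628 = 4529.30.
So real regional output changed by 4529.30/4380.78 − 1 = 0.0339, i.e. 3.39%.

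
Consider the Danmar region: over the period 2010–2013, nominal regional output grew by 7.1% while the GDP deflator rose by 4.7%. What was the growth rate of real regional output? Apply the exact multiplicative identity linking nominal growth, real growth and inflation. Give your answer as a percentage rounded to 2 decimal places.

2.29%

(1 + g_nom) = (1 + g_real)(1 + π), so g_real = 1.0710 / 1.0470 − 1 = 0.02292.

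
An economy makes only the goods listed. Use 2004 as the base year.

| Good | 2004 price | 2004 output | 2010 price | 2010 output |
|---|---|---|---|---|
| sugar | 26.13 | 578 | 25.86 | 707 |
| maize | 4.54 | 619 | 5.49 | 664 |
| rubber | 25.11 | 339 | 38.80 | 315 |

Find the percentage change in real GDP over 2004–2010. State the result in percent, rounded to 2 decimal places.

11.25%

Real GDP 2004 = Nominal GDP 2004 = 26.13·578 + 4.54·619 + 25.11·339 = 26425.69.
Real GDP 2010 (at 2004 prices) = 26.13·707 + 4.54·664 + 25.11·315 = 29398.12.
Real growth = 29398.12/26425.69 − 1 = 0.1125.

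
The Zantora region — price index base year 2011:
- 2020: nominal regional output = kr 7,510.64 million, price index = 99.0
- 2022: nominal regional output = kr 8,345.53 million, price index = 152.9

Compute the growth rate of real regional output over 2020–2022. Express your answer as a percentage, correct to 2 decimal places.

Real regional output 2020 = 7510.64 / 0.990 = 7586.51.
Real regional output 2022 = 8345.53 / 1.529 = 5458.16.
Real growth = 5458.16 / 7586.51 − 1 = -0.2805.

-28.05%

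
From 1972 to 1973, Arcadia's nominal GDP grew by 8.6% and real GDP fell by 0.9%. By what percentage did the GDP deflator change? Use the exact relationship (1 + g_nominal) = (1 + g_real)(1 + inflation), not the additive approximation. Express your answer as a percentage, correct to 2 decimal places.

(1 + g_nom) = (1 + g_real)(1 + π), so π = 1.0860 / 0.9910 − 1 = 0.09586.

9.59%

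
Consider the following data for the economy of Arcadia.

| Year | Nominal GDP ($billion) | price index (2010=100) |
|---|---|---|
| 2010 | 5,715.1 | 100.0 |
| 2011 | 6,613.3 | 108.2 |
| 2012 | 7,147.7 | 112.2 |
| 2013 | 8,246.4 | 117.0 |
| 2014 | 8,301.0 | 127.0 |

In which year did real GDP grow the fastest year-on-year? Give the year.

2013

2011: real = 6613.3/1.082 = 6112.11; growth vs 2010 (5715.10) = 6.95%.
2012: real = 7147.7/1.122 = 6370.50; growth vs 2011 (6112.11) = 4.23%.
2013: real = 8246.4/1.170 = 7048.21; growth vs 2012 (6370.50) = 10.64%.
2014: real = 8301.0/1.270 = 6536.22; growth vs 2013 (7048.21) = -7.26%.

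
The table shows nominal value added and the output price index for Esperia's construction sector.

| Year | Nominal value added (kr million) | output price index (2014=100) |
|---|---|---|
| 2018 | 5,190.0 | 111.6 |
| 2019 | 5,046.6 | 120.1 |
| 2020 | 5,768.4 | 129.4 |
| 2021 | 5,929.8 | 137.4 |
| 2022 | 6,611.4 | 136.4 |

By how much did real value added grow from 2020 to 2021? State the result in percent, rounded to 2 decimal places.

-3.19%

Real value added 2020 = 5768.4/1.294 = 4457.81.
Real value added 2021 = 5929.8/1.374 = 4315.72.
Change = 4315.72/4457.81 − 1 = -0.0319.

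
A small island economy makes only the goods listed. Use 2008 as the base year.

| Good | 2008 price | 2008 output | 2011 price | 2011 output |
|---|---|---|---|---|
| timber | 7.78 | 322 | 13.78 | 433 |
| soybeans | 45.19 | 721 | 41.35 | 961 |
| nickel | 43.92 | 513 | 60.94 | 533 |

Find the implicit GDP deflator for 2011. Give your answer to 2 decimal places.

Nominal GDP 2011 = 13.78·433 + 41.35·961 + 60.94·533 = 78185.11.
Real GDP 2011 (at 2008 prices) = 7.78·433 + 45.19·961 + 43.92·533 = 70205.69.
Deflator = Nominal/Real × 100 = 78185.11/70205.69 × 100 = 111.366.

111.37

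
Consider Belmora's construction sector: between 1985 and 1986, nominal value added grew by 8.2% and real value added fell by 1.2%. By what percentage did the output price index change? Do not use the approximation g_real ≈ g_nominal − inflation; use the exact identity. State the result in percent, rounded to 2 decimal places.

9.51%

(1 + g_nom) = (1 + g_real)(1 + π), so π = 1.0820 / 0.9880 − 1 = 0.09514.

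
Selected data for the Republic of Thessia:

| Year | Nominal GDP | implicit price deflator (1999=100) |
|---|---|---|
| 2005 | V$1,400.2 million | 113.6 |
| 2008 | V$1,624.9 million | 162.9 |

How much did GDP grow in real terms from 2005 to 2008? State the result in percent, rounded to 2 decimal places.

Deflate each year: 2005 → 1400.2/1.136 = 1232.57; 2008 → 1624.9/1.629 = 997.48.
So real GDP changed by 997.48/1232.57 − 1 = -0.1907, i.e. -19.07%.

-19.07%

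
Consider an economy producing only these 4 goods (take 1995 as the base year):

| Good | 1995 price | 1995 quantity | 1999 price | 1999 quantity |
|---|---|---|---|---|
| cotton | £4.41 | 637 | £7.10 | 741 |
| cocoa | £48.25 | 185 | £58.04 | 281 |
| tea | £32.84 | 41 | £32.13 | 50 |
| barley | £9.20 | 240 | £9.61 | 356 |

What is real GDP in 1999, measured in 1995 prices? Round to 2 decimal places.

Real GDP 1999 = Σ (p_1995 × q_1999) = 4.41·741 + 48.25·281 + 32.84·50 + 9.20·356 = 21743.26.

£21743.26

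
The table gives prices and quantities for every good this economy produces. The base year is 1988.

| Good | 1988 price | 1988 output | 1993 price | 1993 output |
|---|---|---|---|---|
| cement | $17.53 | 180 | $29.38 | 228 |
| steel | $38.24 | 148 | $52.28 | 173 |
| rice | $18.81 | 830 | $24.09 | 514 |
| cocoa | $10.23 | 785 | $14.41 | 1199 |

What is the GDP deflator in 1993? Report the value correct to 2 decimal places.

139.50

Nominal GDP 1993 = 29.38·228 + 52.28·173 + 24.09·514 + 14.41·1199 = 45402.93.
Real GDP 1993 (at 1988 prices) = 17.53·228 + 38.24·173 + 18.81·514 + 10.23·1199 = 32546.47.
Deflator = Nominal/Real × 100 = 45402.93/32546.47 × 100 = 139.502.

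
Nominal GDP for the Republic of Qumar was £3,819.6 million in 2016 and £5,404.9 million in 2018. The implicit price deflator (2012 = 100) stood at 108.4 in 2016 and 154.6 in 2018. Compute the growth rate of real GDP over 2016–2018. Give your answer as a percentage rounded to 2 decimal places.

-0.78%

Real GDP 2016 = 3819.6 / 1.084 = 3523.62.
Real GDP 2018 = 5404.9 / 1.546 = 3496.05.
Real growth = 3496.05 / 3523.62 − 1 = -0.0078.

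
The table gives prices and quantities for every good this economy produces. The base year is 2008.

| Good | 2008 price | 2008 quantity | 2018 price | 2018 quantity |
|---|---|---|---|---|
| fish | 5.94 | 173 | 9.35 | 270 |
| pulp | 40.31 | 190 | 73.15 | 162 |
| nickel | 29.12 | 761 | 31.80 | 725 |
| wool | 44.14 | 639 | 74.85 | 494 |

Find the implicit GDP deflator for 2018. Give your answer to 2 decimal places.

Nominal GDP 2018 = 9.35·270 + 73.15·162 + 31.80·725 + 74.85·494 = 74405.70.
Real GDP 2018 (at 2008 prices) = 5.94·270 + 40.31·162 + 29.12·725 + 44.14·494 = 51051.18.
Deflator = Nominal/Real × 100 = 74405.70/51051.18 × 100 = 145.747.

145.75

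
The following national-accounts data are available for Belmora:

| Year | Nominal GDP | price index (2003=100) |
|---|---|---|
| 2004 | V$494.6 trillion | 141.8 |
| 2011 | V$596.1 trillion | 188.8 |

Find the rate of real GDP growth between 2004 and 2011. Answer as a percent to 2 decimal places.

Real GDP 2004 = 494.6 / 1.418 = 348.80.
Real GDP 2011 = 596.1 / 1.888 = 315.73.
Real growth = 315.73 / 348.80 − 1 = -0.0948.

-9.48%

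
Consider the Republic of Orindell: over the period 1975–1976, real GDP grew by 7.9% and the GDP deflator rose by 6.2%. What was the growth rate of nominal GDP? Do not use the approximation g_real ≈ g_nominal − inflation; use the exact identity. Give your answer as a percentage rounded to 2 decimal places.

(1 + g_nom) = (1 + g_real)(1 + π) = 1.0790 × 1.0620 = 1.14590.

14.59%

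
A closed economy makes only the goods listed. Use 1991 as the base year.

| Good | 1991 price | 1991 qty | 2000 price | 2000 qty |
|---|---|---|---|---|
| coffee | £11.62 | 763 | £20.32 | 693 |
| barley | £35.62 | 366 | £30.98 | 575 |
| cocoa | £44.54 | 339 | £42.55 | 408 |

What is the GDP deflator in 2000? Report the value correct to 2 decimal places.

Nominal GDP 2000 = 20.32·693 + 30.98·575 + 42.55·408 = 49255.66.
Real GDP 2000 (at 1991 prices) = 11.62·693 + 35.62·575 + 44.54·408 = 46706.48.
Deflator = Nominal/Real × 100 = 49255.66/46706.48 × 100 = 105.458.

105.46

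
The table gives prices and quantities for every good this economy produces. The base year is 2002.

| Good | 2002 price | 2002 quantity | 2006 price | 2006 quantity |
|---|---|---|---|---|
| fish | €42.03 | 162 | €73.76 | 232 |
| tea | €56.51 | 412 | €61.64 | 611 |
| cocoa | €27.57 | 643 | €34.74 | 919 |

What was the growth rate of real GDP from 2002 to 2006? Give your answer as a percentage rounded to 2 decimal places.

45.58%

Real GDP 2002 = Nominal GDP 2002 = 42.03·162 + 56.51·412 + 27.57·643 = 47818.49.
Real GDP 2006 (at 2002 prices) = 42.03·232 + 56.51·611 + 27.57·919 = 69615.40.
Real growth = 69615.40/47818.49 − 1 = 0.4558.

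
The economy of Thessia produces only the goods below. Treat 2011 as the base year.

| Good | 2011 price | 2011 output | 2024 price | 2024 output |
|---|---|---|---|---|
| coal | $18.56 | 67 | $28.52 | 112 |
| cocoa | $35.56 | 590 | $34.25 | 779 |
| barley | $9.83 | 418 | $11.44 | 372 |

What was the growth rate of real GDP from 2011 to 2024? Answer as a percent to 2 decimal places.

Real GDP 2011 = Nominal GDP 2011 = 18.56·67 + 35.56·590 + 9.83·418 = 26332.86.
Real GDP 2024 (at 2011 prices) = 18.56·112 + 35.56·779 + 9.83·372 = 33436.72.
Real growth = 33436.72/26332.86 − 1 = 0.2698.

26.98%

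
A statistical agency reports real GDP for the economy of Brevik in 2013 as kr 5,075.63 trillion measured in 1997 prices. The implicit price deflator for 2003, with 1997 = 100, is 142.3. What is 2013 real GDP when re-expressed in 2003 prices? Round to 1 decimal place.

Real GDP in 2003 prices = Real GDP in 1997 prices × (P_2003/P_1997) = 5075.63 × 1.423 = 7222.62.

kr 7,222.6 trillion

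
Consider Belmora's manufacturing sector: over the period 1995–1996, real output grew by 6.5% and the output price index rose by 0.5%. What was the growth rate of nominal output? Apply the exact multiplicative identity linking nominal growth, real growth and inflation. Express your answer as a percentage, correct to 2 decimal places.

7.03%

(1 + g_nom) = (1 + g_real)(1 + π) = 1.0650 × 1.0050 = 1.07033.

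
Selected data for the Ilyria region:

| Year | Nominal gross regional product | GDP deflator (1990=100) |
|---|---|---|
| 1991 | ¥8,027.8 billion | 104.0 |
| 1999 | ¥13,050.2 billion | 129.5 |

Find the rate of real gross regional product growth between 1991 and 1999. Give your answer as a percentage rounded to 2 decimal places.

Real gross regional product 1991 = 8027.8 / 1.040 = 7719.04.
Real gross regional product 1999 = 13050.2 / 1.295 = 10077.37.
Real growth = 10077.37 / 7719.04 − 1 = 0.3055.

30.55%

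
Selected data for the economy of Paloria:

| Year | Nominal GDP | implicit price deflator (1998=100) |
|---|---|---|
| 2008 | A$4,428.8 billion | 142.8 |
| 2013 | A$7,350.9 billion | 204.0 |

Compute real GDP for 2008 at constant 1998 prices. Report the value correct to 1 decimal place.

Real GDP = Nominal / (implicit price deflator/100) = 4428.8 / 1.428 = 3101.40.

A$3,101.4 billion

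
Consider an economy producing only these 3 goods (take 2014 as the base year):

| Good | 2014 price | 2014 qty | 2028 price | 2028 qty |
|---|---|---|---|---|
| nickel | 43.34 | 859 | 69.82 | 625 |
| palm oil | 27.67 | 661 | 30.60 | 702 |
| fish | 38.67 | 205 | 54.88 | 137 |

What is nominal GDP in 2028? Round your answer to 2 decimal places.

Nominal GDP 2028 = Σ (p_2028 × q_2028) = 69.82·625 + 30.60·702 + 54.88·137 = 72637.26.

72637.26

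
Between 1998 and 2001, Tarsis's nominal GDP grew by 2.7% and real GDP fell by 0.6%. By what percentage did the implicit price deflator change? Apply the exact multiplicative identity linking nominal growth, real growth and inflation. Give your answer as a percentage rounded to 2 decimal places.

3.32%

(1 + g_nom) = (1 + g_real)(1 + π), so π = 1.0270 / 0.9940 − 1 = 0.03320.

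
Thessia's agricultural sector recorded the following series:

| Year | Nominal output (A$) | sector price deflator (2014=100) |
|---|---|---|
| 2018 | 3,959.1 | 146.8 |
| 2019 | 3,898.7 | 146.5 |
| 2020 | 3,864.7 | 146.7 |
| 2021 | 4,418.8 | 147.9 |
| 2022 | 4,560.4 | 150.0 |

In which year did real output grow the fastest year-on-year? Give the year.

2019: real = 3898.7/1.465 = 2661.23; growth vs 2018 (2696.93) = -1.32%.
2020: real = 3864.7/1.467 = 2634.42; growth vs 2019 (2661.23) = -1.01%.
2021: real = 4418.8/1.479 = 2987.69; growth vs 2020 (2634.42) = 13.41%.
2022: real = 4560.4/1.500 = 3040.27; growth vs 2021 (2987.69) = 1.76%.

2021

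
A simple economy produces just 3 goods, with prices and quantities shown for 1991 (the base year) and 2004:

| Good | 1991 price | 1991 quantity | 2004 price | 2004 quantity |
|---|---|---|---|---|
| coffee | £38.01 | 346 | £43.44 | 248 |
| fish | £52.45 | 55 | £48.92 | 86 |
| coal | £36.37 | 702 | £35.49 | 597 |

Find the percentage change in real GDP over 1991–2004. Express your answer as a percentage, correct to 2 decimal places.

Real GDP 1991 = Nominal GDP 1991 = 38.01·346 + 52.45·55 + 36.37·702 = 41567.95.
Real GDP 2004 (at 1991 prices) = 38.01·248 + 52.45·86 + 36.37·597 = 35650.07.
Real growth = 35650.07/41567.95 − 1 = -0.1424.

-14.24%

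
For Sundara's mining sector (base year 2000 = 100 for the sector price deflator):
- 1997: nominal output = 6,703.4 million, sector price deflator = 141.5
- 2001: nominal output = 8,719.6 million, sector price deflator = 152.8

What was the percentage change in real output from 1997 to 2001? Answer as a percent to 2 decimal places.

20.46%

Deflate each year: 1997 → 6703.4/1.415 = 4737.39; 2001 → 8719.6/1.528 = 5706.54.
So real output changed by 5706.54/4737.39 − 1 = 0.2046, i.e. 20.46%.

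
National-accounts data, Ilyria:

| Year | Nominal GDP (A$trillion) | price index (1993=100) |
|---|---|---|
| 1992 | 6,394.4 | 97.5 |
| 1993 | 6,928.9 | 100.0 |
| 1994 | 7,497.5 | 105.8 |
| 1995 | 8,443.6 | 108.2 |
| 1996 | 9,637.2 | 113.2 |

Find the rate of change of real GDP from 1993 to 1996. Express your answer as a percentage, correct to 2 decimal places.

22.87%

Real GDP 1993 = 6928.9/1.000 = 6928.90.
Real GDP 1996 = 9637.2/1.132 = 8513.43.
Change = 8513.43/6928.90 − 1 = 0.2287.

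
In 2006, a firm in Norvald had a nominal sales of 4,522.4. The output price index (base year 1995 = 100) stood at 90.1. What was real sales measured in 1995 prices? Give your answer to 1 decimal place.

5,019.3

Real sales = Nominal / (output price index/100) = 4522.4 / 0.901 = 5019.31.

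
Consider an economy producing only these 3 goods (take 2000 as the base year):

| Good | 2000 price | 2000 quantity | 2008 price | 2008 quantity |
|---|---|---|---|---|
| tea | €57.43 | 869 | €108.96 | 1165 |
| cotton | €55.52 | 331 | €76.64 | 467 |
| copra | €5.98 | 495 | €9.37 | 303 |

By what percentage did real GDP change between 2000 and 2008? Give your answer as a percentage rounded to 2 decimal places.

Real GDP 2000 = Nominal GDP 2000 = 57.43·869 + 55.52·331 + 5.98·495 = 71243.89.
Real GDP 2008 (at 2000 prices) = 57.43·1165 + 55.52·467 + 5.98·303 = 94645.73.
Real growth = 94645.73/71243.89 − 1 = 0.3285.

32.85%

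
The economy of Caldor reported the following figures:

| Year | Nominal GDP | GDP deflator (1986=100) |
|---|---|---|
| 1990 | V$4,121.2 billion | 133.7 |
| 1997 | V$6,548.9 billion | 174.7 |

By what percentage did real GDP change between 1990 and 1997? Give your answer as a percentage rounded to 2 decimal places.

Deflate each year: 1990 → 4121.2/1.337 = 3082.42; 1997 → 6548.9/1.747 = 3748.65.
So real GDP changed by 3748.65/3082.42 − 1 = 0.2161, i.e. 21.61%.

21.61%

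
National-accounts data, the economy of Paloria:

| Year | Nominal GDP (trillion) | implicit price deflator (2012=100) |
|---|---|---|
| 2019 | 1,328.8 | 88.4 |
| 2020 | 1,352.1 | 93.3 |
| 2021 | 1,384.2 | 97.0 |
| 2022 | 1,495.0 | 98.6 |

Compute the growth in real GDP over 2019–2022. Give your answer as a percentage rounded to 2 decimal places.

Real GDP 2019 = 1328.8/0.884 = 1503.17.
Real GDP 2022 = 1495.0/0.986 = 1516.23.
Change = 1516.23/1503.17 − 1 = 0.0087.

0.87%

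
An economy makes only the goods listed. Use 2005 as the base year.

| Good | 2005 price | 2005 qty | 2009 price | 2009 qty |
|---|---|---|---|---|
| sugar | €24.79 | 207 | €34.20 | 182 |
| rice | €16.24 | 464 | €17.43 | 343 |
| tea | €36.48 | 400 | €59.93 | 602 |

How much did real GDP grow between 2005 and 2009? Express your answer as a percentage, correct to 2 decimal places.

17.55%

Real GDP 2005 = Nominal GDP 2005 = 24.79·207 + 16.24·464 + 36.48·400 = 27258.89.
Real GDP 2009 (at 2005 prices) = 24.79·182 + 16.24·343 + 36.48·602 = 32043.06.
Real growth = 32043.06/27258.89 − 1 = 0.1755.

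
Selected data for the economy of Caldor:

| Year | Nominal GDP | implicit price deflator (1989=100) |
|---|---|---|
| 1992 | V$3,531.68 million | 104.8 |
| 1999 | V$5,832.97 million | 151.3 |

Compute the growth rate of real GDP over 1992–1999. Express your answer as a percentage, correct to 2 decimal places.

Real GDP 1992 = 3531.68 / 1.048 = 3369.92.
Real GDP 1999 = 5832.97 / 1.513 = 3855.23.
Real growth = 3855.23 / 3369.92 − 1 = 0.1440.

14.40%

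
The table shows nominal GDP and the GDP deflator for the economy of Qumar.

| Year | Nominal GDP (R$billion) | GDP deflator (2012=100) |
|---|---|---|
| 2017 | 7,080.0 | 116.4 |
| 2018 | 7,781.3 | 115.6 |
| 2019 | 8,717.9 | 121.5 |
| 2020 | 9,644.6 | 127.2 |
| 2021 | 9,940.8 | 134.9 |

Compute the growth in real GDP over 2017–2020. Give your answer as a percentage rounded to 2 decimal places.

24.66%

Real GDP 2017 = 7080.0/1.164 = 6082.47.
Real GDP 2020 = 9644.6/1.272 = 7582.23.
Change = 7582.23/6082.47 − 1 = 0.2466.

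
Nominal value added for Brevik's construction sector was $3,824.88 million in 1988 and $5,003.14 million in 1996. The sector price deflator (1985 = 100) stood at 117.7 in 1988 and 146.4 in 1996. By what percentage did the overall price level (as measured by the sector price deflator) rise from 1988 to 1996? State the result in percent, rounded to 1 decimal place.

Price-level change = 146.4 / 117.7 − 1 = 0.2438.

24.4%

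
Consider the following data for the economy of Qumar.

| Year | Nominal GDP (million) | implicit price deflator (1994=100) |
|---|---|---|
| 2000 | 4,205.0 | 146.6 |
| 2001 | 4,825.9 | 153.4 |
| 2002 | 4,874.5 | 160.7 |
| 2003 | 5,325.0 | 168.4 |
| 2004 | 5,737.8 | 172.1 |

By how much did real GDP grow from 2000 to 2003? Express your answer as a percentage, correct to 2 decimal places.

Real GDP 2000 = 4205.0/1.466 = 2868.35.
Real GDP 2003 = 5325.0/1.684 = 3162.11.
Change = 3162.11/2868.35 − 1 = 0.1024.

10.24%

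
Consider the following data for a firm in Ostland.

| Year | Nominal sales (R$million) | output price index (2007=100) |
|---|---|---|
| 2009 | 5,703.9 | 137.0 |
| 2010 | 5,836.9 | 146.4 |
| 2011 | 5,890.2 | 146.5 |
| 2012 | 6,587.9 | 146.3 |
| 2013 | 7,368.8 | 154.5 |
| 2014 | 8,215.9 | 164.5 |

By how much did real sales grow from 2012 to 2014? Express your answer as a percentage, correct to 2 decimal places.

10.91%

Real sales 2012 = 6587.9/1.463 = 4503.01.
Real sales 2014 = 8215.9/1.645 = 4994.47.
Change = 4994.47/4503.01 − 1 = 0.1091.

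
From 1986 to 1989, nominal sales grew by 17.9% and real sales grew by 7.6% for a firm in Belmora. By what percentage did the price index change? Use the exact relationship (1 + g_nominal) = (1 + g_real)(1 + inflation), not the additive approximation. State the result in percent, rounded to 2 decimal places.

(1 + g_nom) = (1 + g_real)(1 + π), so π = 1.1790 / 1.0760 − 1 = 0.09572.

9.57%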